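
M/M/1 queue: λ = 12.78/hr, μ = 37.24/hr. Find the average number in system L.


ρ = λ/μ = 12.78/37.24 = 0.3432
L = ρ/(1−ρ) = 0.3432/(1 − 0.3432) = 0.3432/0.6568 = 0.5225

Final: 0.5225


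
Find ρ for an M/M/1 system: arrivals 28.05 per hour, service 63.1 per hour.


ρ = λ/μ = 28.05/63.1 = 0.4445

Final: 0.4445


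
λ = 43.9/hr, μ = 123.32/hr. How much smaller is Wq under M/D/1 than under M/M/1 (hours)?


ρ = 43.9/123.32 = 0.3560
Wq(M/M/1) = ρ/(μ−λ) = 0.3560/79.42 = 0.004482 hr
Wq(M/D/1) = ρ/(2(μ−λ)) = 0.002241 hr
Savings = 0.004482 − 0.002241 = 0.002241 hr

Final: 0.002241 hr


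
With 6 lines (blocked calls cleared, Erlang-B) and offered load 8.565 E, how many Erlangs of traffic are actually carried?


B(6,8.565) = 0.419323 (Erlang-B)
Carried load = a(1 − B) = 8.565·(1 − 0.419323) = 8.565·0.580677 = 4.9735 E

Final: 4.9735 Erlangs


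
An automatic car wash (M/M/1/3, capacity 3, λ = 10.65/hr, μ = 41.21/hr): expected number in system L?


ρ = 10.65/41.21 = 0.2584
L = ρ[1 − (K+1)ρ^K + Kρ^(K+1)] / [(1−ρ)(1−ρ^(K+1))]
Numerator: 0.2584·(1 − 4·0.017260 + 3·0.004461) = 0.244048
Denominator: (0.7416)·(0.995539) = 0.738260
L = 0.244048/0.738260 = 0.3306

Final: 0.3306


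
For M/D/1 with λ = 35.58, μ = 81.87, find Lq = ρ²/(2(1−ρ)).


ρ = 35.58/81.87 = 0.4346
M/D/1: Lq = ρ²/(2(1−ρ)) = 0.1889/(2·0.5654) = 0.16702

Final: 0.16702


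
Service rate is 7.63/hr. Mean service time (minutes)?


Mean service time = 1/μ = 1/7.63 hour = 0.13106 hour
In minutes: 0.13106 × 60 = 7.8637 min

Final: 7.8637 min


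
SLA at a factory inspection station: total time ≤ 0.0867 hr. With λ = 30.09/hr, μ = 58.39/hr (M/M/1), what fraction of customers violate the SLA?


W ~ Exponential(μ−λ) for M/M/1.
μ − λ = 58.39 − 30.09 = 28.3000
P(W > t) = e^{−(μ−λ)t} = e^{−2.4536} = 0.085983

Final: 0.085983


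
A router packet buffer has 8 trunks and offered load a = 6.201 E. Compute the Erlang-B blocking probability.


B(c,a) = (a^c/c!) / Σ_{k=0}^{c} a^k/k!
a^8/8! = 54.221725
Σ terms (k=0..8): 1.00000 + 6.20100 + 19.22620 + 39.74056 + 61.60780 + 76.40599 + 78.96559 + 69.95223 + 54.22172 = 407.321094
B = 54.221725/407.321094 = 0.133118

Final: 0.133118


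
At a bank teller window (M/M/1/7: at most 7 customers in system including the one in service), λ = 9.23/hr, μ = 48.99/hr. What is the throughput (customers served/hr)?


ρ = 0.1884; P_K = (1−ρ)ρ^7/(1−ρ^8) = 0.000006839
λ_eff = λ(1 − P_K) = 9.23·(1 − 0.000006839) = 9.23·0.999993 = 9.2299 /hr

Final: 9.2299 /hr


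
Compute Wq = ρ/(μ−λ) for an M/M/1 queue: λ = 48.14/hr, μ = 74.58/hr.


ρ = 48.14/74.58 = 0.6455
Wq = ρ/(μ−λ) = 0.6455/(74.58 − 48.14) = 0.6455/26.44 = 0.02441 hr

Final: 0.02441 hr


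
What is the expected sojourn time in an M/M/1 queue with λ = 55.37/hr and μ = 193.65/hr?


W = 1/(μ−λ) = 1/(193.65 − 55.37) = 1/138.28 = 0.007232 hr

Final: 0.007232 hr


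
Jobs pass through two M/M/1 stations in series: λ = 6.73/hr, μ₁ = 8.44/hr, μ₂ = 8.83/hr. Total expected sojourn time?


Each node sees arrival rate λ = 6.73/hr (tandem ⇒ throughput preserved).
W₁ = 1/(μ₁−λ) = 1/(8.44−6.73) = 0.58480 hr
W₂ = 1/(μ₂−λ) = 1/(8.83−6.73) = 0.47619 hr
W_total = W₁ + W₂ = 0.58480 + 0.47619 = 1.06099 hr

Final: 1.06099 hr


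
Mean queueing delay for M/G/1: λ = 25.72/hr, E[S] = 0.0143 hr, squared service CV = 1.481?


ρ = λ·E[S] = 25.72·0.0143 = 0.3678
E[S²] = E[S]²(1+C_s²) = 0.0143²·(1+1.481) = 0.0005073
Wq = λ·E[S²]/(2(1−ρ)) = 25.72·0.0005073/(2·0.6322) = 0.01032 hr

Final: 0.01032 hr


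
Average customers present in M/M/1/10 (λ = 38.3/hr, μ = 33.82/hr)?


ρ = 38.3/33.82 = 1.1325
L = ρ[1 − (K+1)ρ^K + Kρ^(K+1)] / [(1−ρ)(1−ρ^(K+1))]
Numerator: 1.1325·(1 − 11·3.469379 + 10·3.928953) = 2.408040
Denominator: (-0.1325)·(-2.928953) = 0.387987
L = 2.408040/0.387987 = 6.2065

Final: 6.2065


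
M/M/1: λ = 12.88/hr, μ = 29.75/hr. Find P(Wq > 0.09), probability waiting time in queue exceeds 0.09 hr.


ρ = 12.88/29.75 = 0.4329
P(Wq > t) = ρ·e^{−(μ−λ)t} = 0.4329·e^{−1.5183}
= 0.4329·0.219084 = 0.094850

Final: 0.094850


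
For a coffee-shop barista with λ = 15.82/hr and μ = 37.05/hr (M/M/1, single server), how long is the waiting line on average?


ρ = 15.82/37.05 = 0.4270
Lq = ρ²/(1−ρ) = 0.1823/0.5730 = 0.3182

Final: 0.3182


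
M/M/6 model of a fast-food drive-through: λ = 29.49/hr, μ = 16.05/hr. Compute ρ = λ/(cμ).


ρ = λ/(cμ) = 29.49/(6·16.05) = 29.49/96.30 = 0.3062

Final: 0.3062


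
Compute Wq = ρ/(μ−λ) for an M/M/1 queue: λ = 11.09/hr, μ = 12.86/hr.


ρ = 11.09/12.86 = 0.8624
Wq = ρ/(μ−λ) = 0.8624/(12.86 − 11.09) = 0.8624/1.77 = 0.4872 hr

Final: 0.4872 hr


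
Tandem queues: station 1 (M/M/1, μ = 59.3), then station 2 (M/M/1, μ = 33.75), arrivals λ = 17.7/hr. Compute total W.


Each node sees arrival rate λ = 17.7/hr (tandem ⇒ throughput preserved).
W₁ = 1/(μ₁−λ) = 1/(59.3−17.7) = 0.02404 hr
W₂ = 1/(μ₂−λ) = 1/(33.75−17.7) = 0.06231 hr
W_total = W₁ + W₂ = 0.02404 + 0.06231 = 0.08634 hr

Final: 0.08634 hr


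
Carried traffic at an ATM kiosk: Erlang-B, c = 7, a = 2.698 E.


B(7,2.698) = 0.013996 (Erlang-B)
Carried load = a(1 − B) = 2.698·(1 − 0.013996) = 2.698·0.986004 = 2.6602 E

Final: 2.6602 Erlangs


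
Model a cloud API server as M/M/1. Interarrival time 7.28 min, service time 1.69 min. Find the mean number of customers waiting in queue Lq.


λ = 60/7.28 = 8.2418 /hr
μ = 60/1.69 = 35.5030 /hr
ρ = λ/μ = 8.2418/35.5030 = 0.2321
Lq = ρ²/(1−ρ) = 0.05389/0.7679 = 0.07018

Final: 0.07018


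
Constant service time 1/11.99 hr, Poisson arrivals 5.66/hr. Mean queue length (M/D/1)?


ρ = 5.66/11.99 = 0.4721
M/D/1: Lq = ρ²/(2(1−ρ)) = 0.2228/(2·0.5279) = 0.21105

Final: 0.21105


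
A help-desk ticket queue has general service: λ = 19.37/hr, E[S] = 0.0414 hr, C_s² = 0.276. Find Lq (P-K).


ρ = λ·E[S] = 19.37·0.0414 = 0.8019
Lq = ρ²(1+C_s²)/(2(1−ρ)) = 0.6431·(1+0.276)/(2·0.1981)
= 0.6431·1.2760/0.3962 = 2.07126

Final: 2.07126


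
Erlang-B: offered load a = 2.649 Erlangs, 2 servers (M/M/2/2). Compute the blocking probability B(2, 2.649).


B(c,a) = (a^c/c!) / Σ_{k=0}^{c} a^k/k!
a^2/2! = 3.508601
Σ terms (k=0..2): 1.00000 + 2.64900 + 3.50860 = 7.157601
B = 3.508601/7.157601 = 0.490192

Final: 0.490192


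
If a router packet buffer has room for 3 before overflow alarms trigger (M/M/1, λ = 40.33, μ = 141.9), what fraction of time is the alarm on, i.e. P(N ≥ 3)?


ρ = 40.33/141.9 = 0.2842
P(N ≥ n) = ρ^n = 0.2842^3 = 0.022958

Final: 0.022958


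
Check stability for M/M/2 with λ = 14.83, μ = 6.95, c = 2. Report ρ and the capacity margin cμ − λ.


Total capacity cμ = 2·6.95 = 13.90/hr
ρ = λ/(cμ) = 14.83/13.90 = 1.0669
Stable ⇔ ρ < 1: NO
Spare capacity = cμ − λ = 13.90 − 14.83 = -0.93/hr

Final: ρ = 1.0669; unstable; margin = -0.93/hr


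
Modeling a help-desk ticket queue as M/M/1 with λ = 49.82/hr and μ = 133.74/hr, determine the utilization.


ρ = λ/μ = 49.82/133.74 = 0.3725

Final: 0.3725


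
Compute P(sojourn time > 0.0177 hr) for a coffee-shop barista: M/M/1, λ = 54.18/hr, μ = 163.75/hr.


W ~ Exponential(μ−λ) for M/M/1.
μ − λ = 163.75 − 54.18 = 109.5700
P(W > t) = e^{−(μ−λ)t} = e^{−1.9394} = 0.143792

Final: 0.143792


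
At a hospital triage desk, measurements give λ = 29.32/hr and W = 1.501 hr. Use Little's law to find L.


L = λW = 29.32·1.501 = 44.0093

Final: 44.0093


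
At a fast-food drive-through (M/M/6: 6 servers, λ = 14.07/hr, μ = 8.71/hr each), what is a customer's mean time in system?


a = 1.6154; ρ = 0.2692; P₀ = 0.198735
Lq = P₀·a^c·ρ/(c!(1−ρ)²) = 0.002473
Wq = Lq/λ = 0.002473/14.07 = 0.0001757 hr
W = Wq + 1/μ = 0.0001757 + 0.11481 = 0.11499 hr

Final: 0.11499 hr


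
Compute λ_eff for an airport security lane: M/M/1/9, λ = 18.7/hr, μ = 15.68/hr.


ρ = 1.1926; P_K = (1−ρ)ρ^9/(1−ρ^10) = 0.195000
λ_eff = λ(1 − P_K) = 18.7·(1 − 0.195000) = 18.7·0.805000 = 15.0535 /hr

Final: 15.0535 /hr


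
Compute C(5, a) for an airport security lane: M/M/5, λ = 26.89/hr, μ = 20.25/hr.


a = λ/μ = 1.3279; ρ = a/5 = 0.2656
P₀ = 0.264815 (from M/M/c formula)
C(c,a) = [a^c/(c!(1−ρ))]·P₀ = [4.12885/(120·0.7344)]·0.264815
= 0.04685·0.264815 = 0.012406

Final: 0.012406


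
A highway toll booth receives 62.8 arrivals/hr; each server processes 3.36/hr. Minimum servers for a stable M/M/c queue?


Stability requires cμ > λ ⇔ c > λ/μ.
λ/μ = 62.8/3.36 = 18.6905
Minimum integer c = ⌊18.6905⌋ + 1 = 19
Check: 19·3.36 = 63.84 > 62.8, while 18·3.36 = 60.48 ≤ 62.8

Final: 19 servers


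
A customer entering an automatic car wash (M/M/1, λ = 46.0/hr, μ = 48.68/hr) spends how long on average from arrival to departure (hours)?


W = 1/(μ−λ) = 1/(48.68 − 46.0) = 1/2.68 = 0.3731 hr

Final: 0.3731 hr


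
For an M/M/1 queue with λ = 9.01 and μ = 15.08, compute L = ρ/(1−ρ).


ρ = λ/μ = 9.01/15.08 = 0.5975
L = ρ/(1−ρ) = 0.5975/(1 − 0.5975) = 0.5975/0.4025 = 1.4843

Final: 1.4843


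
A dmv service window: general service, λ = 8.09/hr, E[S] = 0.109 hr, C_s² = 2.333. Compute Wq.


ρ = λ·E[S] = 8.09·0.109 = 0.8818
E[S²] = E[S]²(1+C_s²) = 0.109²·(1+2.333) = 0.039599
Wq = λ·E[S²]/(2(1−ρ)) = 8.09·0.039599/(2·0.1182) = 1.35527 hr

Final: 1.35527 hr


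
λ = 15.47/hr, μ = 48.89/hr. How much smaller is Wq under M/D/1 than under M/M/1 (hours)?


ρ = 15.47/48.89 = 0.3164
Wq(M/M/1) = ρ/(μ−λ) = 0.3164/33.42 = 0.009468 hr
Wq(M/D/1) = ρ/(2(μ−λ)) = 0.004734 hr
Savings = 0.009468 − 0.004734 = 0.004734 hr

Final: 0.004734 hr


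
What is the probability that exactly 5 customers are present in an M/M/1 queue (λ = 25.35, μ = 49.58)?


ρ = 25.35/49.58 = 0.5113
P_n = (1−ρ)·ρ^n = (1 − 0.5113)·0.5113^5 = 0.4887·0.034943 = 0.017077

Final: 0.017077


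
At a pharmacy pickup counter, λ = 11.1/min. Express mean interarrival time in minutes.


Mean interarrival time = 1/λ = 1/11.1 minute = 0.09009 minute
In minutes: 0.09009 × 1 = 0.09009 min

Final: 0.09009 min


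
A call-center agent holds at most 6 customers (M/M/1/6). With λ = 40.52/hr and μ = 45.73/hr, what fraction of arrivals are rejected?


ρ = λ/μ = 40.52/45.73 = 0.8861
P_K = (1−ρ)ρ^K/(1−ρ^(K+1)) = (0.1139·0.483960)/(1 − 0.428823)
= 0.055137/0.571177 = 0.096533

Final: 0.096533


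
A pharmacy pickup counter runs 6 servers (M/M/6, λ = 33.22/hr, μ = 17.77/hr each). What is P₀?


a = λ/μ = 33.22/17.77 = 1.8694; ρ = a/c = 0.3116
Σ_{k=0}^{5} a^k/k! (terms k=0..5) = 1.00000 + 1.86944 + 1.74741 + 1.08889 + 0.50891 + 0.19027 = 6.40492
Tail: a^6/(6!(1−ρ)) = 42.68480/(720·0.6884) = 0.08612
P₀ = 1/(6.40492 + 0.08612) = 1/6.49104 = 0.154059

Final: 0.154059


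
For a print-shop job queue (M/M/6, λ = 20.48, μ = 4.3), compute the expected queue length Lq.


a = λ/μ = 4.7628; ρ = a/6 = 0.7938
P₀ = 0.006427
Lq = P₀·a^c·ρ / (c!·(1−ρ)²) = 0.006427·11672.63701·0.7938/(720·0.04252)
= 1.94518

Final: 1.94518


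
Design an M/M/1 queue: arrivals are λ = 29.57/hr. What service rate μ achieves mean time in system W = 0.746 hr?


W = 1/(μ−λ) ⇒ μ − λ = 1/W = 1/0.746 = 1.3405
μ = λ + 1/W = 29.57 + 1.3405 = 30.9105 per hr

Final: 30.9105 /hr


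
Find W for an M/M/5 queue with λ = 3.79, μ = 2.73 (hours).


a = 1.3883; ρ = 0.2777; P₀ = 0.249243
Lq = P₀·a^c·ρ/(c!(1−ρ)²) = 0.005700
Wq = Lq/λ = 0.005700/3.79 = 0.001504 hr
W = Wq + 1/μ = 0.001504 + 0.36630 = 0.36780 hr

Final: 0.36780 hr


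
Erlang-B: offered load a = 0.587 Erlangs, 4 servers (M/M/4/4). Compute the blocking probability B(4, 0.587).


B(c,a) = (a^c/c!) / Σ_{k=0}^{c} a^k/k!
a^4/4! = 0.004947
Σ terms (k=0..4): 1.00000 + 0.58700 + 0.17228 + 0.03371 + 0.004947 = 1.797942
B = 0.004947/1.797942 = 0.002751

Final: 0.002751


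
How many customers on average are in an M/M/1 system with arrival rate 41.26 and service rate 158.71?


ρ = λ/μ = 41.26/158.71 = 0.2600
L = ρ/(1−ρ) = 0.2600/(1 − 0.2600) = 0.2600/0.7400 = 0.3513

Final: 0.3513


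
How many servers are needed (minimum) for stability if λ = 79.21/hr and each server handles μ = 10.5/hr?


Stability requires cμ > λ ⇔ c > λ/μ.
λ/μ = 79.21/10.5 = 7.5438
Minimum integer c = ⌊7.5438⌋ + 1 = 8
Check: 8·10.5 = 84.00 > 79.21, while 7·10.5 = 73.50 ≤ 79.21

Final: 8 servers


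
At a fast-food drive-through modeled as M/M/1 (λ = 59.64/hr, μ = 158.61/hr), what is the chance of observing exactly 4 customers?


ρ = 59.64/158.61 = 0.3760
P_n = (1−ρ)·ρ^n = (1 − 0.3760)·0.3760^4 = 0.6240·0.019991 = 0.012474

Final: 0.012474


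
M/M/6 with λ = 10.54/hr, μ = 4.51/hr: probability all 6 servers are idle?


a = λ/μ = 10.54/4.51 = 2.3370; ρ = a/c = 0.3895
Σ_{k=0}^{5} a^k/k! (terms k=0..5) = 1.00000 + 2.33703 + 2.73085 + 2.12736 + 1.24293 + 0.58095 = 10.01912
Tail: a^6/(6!(1−ρ)) = 162.92376/(720·0.6105) = 0.37065
P₀ = 1/(10.01912 + 0.37065) = 1/10.38977 = 0.096249

Final: 0.096249


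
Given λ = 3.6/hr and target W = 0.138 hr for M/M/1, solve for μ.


W = 1/(μ−λ) ⇒ μ − λ = 1/W = 1/0.138 = 7.2464
μ = λ + 1/W = 3.6 + 7.2464 = 10.8464 per hr

Final: 10.8464 /hr


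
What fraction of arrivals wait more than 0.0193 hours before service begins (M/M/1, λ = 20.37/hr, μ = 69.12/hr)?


ρ = 20.37/69.12 = 0.2947
P(Wq > t) = ρ·e^{−(μ−λ)t} = 0.2947·e^{−0.9409}
= 0.2947·0.390286 = 0.115019

Final: 0.115019


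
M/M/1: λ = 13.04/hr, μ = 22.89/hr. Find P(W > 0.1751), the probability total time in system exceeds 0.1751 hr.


W ~ Exponential(μ−λ) for M/M/1.
μ − λ = 22.89 − 13.04 = 9.8500
P(W > t) = e^{−(μ−λ)t} = e^{−1.7247} = 0.178220

Final: 0.178220


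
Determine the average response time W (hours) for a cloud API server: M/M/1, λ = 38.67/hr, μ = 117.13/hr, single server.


W = 1/(μ−λ) = 1/(117.13 − 38.67) = 1/78.46 = 0.01275 hr

Final: 0.01275 hr


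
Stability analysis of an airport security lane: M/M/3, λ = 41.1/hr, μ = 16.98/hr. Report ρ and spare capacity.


Total capacity cμ = 3·16.98 = 50.94/hr
ρ = λ/(cμ) = 41.1/50.94 = 0.8068
Stable ⇔ ρ < 1: YES
Spare capacity = cμ − λ = 50.94 − 41.1 = 9.84/hr

Final: ρ = 0.8068; stable; margin = 9.84/hr


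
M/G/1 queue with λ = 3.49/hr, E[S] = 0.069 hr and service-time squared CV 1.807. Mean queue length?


ρ = λ·E[S] = 3.49·0.069 = 0.2408
Lq = ρ²(1+C_s²)/(2(1−ρ)) = 0.05799·(1+1.807)/(2·0.7592)
= 0.05799·2.8070/1.5184 = 0.10720

Final: 0.10720


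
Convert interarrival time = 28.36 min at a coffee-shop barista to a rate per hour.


λ = 1/(interarrival time) in consistent units.
1 hour = 60 min, so λ = 60/28.36 = 2.1157 per hour

Final: 2.1157 /hr


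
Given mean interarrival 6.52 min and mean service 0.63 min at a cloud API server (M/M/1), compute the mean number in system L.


λ = 60/6.52 = 9.2025 /hr
μ = 60/0.63 = 95.2381 /hr
ρ = λ/μ = 9.2025/95.2381 = 0.09663
L = ρ/(1−ρ) = 0.09663/0.9034 = 0.1070

Final: 0.1070


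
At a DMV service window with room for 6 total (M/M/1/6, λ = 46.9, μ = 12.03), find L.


ρ = 46.9/12.03 = 3.8986
L = ρ[1 − (K+1)ρ^K + Kρ^(K+1)] / [(1−ρ)(1−ρ^(K+1))]
Numerator: 3.8986·(1 − 7·3511.100755 + 6·13688.331290) = 224376.471085
Denominator: (-2.8986)·(-13687.331290) = 39673.918711
L = 224376.471085/39673.918711 = 5.6555

Final: 5.6555


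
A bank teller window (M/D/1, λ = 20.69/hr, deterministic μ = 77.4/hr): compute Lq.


ρ = 20.69/77.4 = 0.2673
M/D/1: Lq = ρ²/(2(1−ρ)) = 0.07146/(2·0.7327) = 0.04876

Final: 0.04876


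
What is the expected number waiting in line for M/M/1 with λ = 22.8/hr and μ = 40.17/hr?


ρ = 22.8/40.17 = 0.5676
Lq = ρ²/(1−ρ) = 0.3222/0.4324 = 0.7450

Final: 0.7450


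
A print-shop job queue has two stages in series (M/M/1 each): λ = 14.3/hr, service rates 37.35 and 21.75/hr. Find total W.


Each node sees arrival rate λ = 14.3/hr (tandem ⇒ throughput preserved).
W₁ = 1/(μ₁−λ) = 1/(37.35−14.3) = 0.04338 hr
W₂ = 1/(μ₂−λ) = 1/(21.75−14.3) = 0.13423 hr
W_total = W₁ + W₂ = 0.04338 + 0.13423 = 0.17761 hr

Final: 0.17761 hr


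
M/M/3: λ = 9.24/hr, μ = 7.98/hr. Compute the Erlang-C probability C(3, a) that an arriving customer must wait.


a = λ/μ = 1.1579; ρ = a/3 = 0.3860
P₀ = 0.307728 (from M/M/c formula)
C(c,a) = [a^c/(c!(1−ρ))]·P₀ = [1.55241/(6·0.6140)]·0.307728
= 0.42137·0.307728 = 0.129667

Final: 0.129667


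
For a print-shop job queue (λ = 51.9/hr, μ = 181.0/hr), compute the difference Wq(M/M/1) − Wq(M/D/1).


ρ = 51.9/181.0 = 0.2867
Wq(M/M/1) = ρ/(μ−λ) = 0.2867/129.10 = 0.002221 hr
Wq(M/D/1) = ρ/(2(μ−λ)) = 0.001111 hr
Savings = 0.002221 − 0.001111 = 0.001111 hr

Final: 0.001111 hr


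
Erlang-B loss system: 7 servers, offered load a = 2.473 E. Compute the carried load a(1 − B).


B(7,2.473) = 0.009503 (Erlang-B)
Carried load = a(1 − B) = 2.473·(1 − 0.009503) = 2.473·0.990497 = 2.4495 E

Final: 2.4495 Erlangs


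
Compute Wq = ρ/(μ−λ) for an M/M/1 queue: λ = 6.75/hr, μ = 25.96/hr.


ρ = 6.75/25.96 = 0.2600
Wq = ρ/(μ−λ) = 0.2600/(25.96 − 6.75) = 0.2600/19.21 = 0.01354 hr

Final: 0.01354 hr


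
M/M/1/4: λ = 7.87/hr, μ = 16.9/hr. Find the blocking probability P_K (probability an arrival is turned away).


ρ = λ/μ = 7.87/16.9 = 0.4657
P_K = (1−ρ)ρ^K/(1−ρ^(K+1)) = (0.5343·0.047028)/(1 − 0.021900)
= 0.025128/0.978100 = 0.025690

Final: 0.025690


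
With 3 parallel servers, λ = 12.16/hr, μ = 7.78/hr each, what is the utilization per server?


ρ = λ/(cμ) = 12.16/(3·7.78) = 12.16/23.34 = 0.5210

Final: 0.5210


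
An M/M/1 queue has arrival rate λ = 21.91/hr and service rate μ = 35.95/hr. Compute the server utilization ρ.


ρ = λ/μ = 21.91/35.95 = 0.6095

Final: 0.6095


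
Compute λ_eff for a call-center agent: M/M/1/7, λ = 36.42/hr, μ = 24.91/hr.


ρ = 1.4621; P_K = (1−ρ)ρ^7/(1−ρ^8) = 0.331932
λ_eff = λ(1 − P_K) = 36.42·(1 − 0.331932) = 36.42·0.668068 = 24.3310 /hr

Final: 24.3310 /hr


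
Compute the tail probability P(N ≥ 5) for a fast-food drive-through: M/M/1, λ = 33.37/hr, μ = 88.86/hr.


ρ = 33.37/88.86 = 0.3755
P(N ≥ n) = ρ^n = 0.3755^5 = 0.007469

Final: 0.007469


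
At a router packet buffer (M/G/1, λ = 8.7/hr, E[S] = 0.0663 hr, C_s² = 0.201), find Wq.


ρ = λ·E[S] = 8.7·0.0663 = 0.5768
E[S²] = E[S]²(1+C_s²) = 0.0663²·(1+0.201) = 0.005279
Wq = λ·E[S²]/(2(1−ρ)) = 8.7·0.005279/(2·0.4232) = 0.05427 hr

Final: 0.05427 hr


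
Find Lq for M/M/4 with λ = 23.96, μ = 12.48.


a = λ/μ = 1.9199; ρ = a/4 = 0.4800
P₀ = 0.142232
Lq = P₀·a^c·ρ / (c!·(1−ρ)²) = 0.142232·13.58592·0.4800/(24·0.27043)
= 0.14290

Final: 0.14290


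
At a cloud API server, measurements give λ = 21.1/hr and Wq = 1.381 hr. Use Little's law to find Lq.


Lq = λWq = 21.1·1.381 = 29.1391

Final: 29.1391


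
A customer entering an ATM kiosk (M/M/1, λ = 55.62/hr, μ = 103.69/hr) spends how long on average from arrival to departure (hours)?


W = 1/(μ−λ) = 1/(103.69 − 55.62) = 1/48.07 = 0.02080 hr

Final: 0.02080 hr


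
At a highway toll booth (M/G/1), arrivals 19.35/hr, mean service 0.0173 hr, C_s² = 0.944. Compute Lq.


ρ = λ·E[S] = 19.35·0.0173 = 0.3348
Lq = ρ²(1+C_s²)/(2(1−ρ)) = 0.1121·(1+0.944)/(2·0.6652)
= 0.1121·1.9440/1.3305 = 0.16373

Final: 0.16373


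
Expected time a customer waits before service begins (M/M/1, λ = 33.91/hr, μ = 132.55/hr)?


ρ = 33.91/132.55 = 0.2558
Wq = ρ/(μ−λ) = 0.2558/(132.55 − 33.91) = 0.2558/98.64 = 0.002594 hr

Final: 0.002594 hr


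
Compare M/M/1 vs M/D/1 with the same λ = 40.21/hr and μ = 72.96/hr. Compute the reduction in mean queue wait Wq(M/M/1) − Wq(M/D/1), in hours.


ρ = 40.21/72.96 = 0.5511
Wq(M/M/1) = ρ/(μ−λ) = 0.5511/32.75 = 0.01683 hr
Wq(M/D/1) = ρ/(2(μ−λ)) = 0.008414 hr
Savings = 0.01683 − 0.008414 = 0.008414 hr

Final: 0.008414 hr


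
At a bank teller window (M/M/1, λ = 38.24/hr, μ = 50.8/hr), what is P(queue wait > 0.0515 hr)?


ρ = 38.24/50.8 = 0.7528
P(Wq > t) = ρ·e^{−(μ−λ)t} = 0.7528·e^{−0.6468}
= 0.7528·0.523698 = 0.394217

Final: 0.394217


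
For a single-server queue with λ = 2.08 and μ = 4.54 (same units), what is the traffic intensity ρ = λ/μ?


ρ = λ/μ = 2.08/4.54 = 0.4581

Final: 0.4581


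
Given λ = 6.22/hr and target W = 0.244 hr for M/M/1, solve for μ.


W = 1/(μ−λ) ⇒ μ − λ = 1/W = 1/0.244 = 4.0984
μ = λ + 1/W = 6.22 + 4.0984 = 10.3184 per hr

Final: 10.3184 /hr


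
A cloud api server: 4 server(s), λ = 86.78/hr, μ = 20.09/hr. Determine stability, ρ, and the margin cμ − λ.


Total capacity cμ = 4·20.09 = 80.36/hr
ρ = λ/(cμ) = 86.78/80.36 = 1.0799
Stable ⇔ ρ < 1: NO
Spare capacity = cμ − λ = 80.36 − 86.78 = -6.42/hr

Final: ρ = 1.0799; unstable; margin = -6.42/hr


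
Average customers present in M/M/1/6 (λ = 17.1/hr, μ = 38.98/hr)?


ρ = 17.1/38.98 = 0.4387
L = ρ[1 − (K+1)ρ^K + Kρ^(K+1)] / [(1−ρ)(1−ρ^(K+1))]
Numerator: 0.4387·(1 − 7·0.007127 + 6·0.003127) = 0.425030
Denominator: (0.5613)·(0.996873) = 0.559558
L = 0.425030/0.559558 = 0.7596

Final: 0.7596


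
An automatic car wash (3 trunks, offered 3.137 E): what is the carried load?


B(3,3.137) = 0.362267 (Erlang-B)
Carried load = a(1 − B) = 3.137·(1 − 0.362267) = 3.137·0.637733 = 2.0006 E

Final: 2.0006 Erlangs


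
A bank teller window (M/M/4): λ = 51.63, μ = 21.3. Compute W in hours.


a = 2.4239; ρ = 0.6060; P₀ = 0.080737
Lq = P₀·a^c·ρ/(c!(1−ρ)²) = 0.45330
Wq = Lq/λ = 0.45330/51.63 = 0.008780 hr
W = Wq + 1/μ = 0.008780 + 0.04695 = 0.05573 hr

Final: 0.05573 hr


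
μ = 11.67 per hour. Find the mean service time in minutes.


Mean service time = 1/μ = 1/11.67 hour = 0.08569 hour
In minutes: 0.08569 × 60 = 5.1414 min

Final: 5.1414 min


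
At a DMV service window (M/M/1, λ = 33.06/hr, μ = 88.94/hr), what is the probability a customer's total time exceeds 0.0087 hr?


W ~ Exponential(μ−λ) for M/M/1.
μ − λ = 88.94 − 33.06 = 55.8800
P(W > t) = e^{−(μ−λ)t} = e^{−0.4862} = 0.614986

Final: 0.614986


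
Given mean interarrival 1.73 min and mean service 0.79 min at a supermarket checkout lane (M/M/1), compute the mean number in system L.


λ = 60/1.73 = 34.6821 /hr
μ = 60/0.79 = 75.9494 /hr
ρ = λ/μ = 34.6821/75.9494 = 0.4566
L = ρ/(1−ρ) = 0.4566/0.5434 = 0.8404

Final: 0.8404


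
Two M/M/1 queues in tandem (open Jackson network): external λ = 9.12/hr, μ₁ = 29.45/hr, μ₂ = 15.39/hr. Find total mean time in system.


Each node sees arrival rate λ = 9.12/hr (tandem ⇒ throughput preserved).
W₁ = 1/(μ₁−λ) = 1/(29.45−9.12) = 0.04919 hr
W₂ = 1/(μ₂−λ) = 1/(15.39−9.12) = 0.15949 hr
W_total = W₁ + W₂ = 0.04919 + 0.15949 = 0.20868 hr

Final: 0.20868 hr


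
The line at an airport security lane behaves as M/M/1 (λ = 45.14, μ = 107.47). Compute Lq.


ρ = 45.14/107.47 = 0.4200
Lq = ρ²/(1−ρ) = 0.1764/0.5800 = 0.3042

Final: 0.3042


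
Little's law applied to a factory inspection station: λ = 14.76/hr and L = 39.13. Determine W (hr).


W = L/λ = 39.13/14.76 = 2.6511 hr

Final: 2.6511 hr


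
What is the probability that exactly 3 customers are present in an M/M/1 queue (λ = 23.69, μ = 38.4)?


ρ = 23.69/38.4 = 0.6169
P_n = (1−ρ)·ρ^n = (1 − 0.6169)·0.6169^3 = 0.3831·0.234802 = 0.089946

Final: 0.089946


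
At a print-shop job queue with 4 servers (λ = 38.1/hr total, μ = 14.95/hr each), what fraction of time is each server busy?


ρ = λ/(cμ) = 38.1/(4·14.95) = 38.1/59.80 = 0.6371

Final: 0.6371


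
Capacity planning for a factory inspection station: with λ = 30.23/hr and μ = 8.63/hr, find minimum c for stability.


Stability requires cμ > λ ⇔ c > λ/μ.
λ/μ = 30.23/8.63 = 3.5029
Minimum integer c = ⌊3.5029⌋ + 1 = 4
Check: 4·8.63 = 34.52 > 30.23, while 3·8.63 = 25.89 ≤ 30.23

Final: 4 servers


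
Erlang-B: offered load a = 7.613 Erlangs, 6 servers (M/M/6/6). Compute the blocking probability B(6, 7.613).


B(c,a) = (a^c/c!) / Σ_{k=0}^{c} a^k/k!
a^6/6! = 270.397382
Σ terms (k=0..6): 1.00000 + 7.61300 + 28.97888 + 73.53875 + 139.96262 + 213.10709 + 270.39738 = 734.597732
B = 270.397382/734.597732 = 0.368089

Final: 0.368089


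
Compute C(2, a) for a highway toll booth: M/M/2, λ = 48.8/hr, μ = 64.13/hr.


a = λ/μ = 0.7610; ρ = a/2 = 0.3805
P₀ = 0.448774 (from M/M/c formula)
C(c,a) = [a^c/(c!(1−ρ))]·P₀ = [0.57905/(2·0.6195)]·0.448774
= 0.46734·0.448774 = 0.209729

Final: 0.209729


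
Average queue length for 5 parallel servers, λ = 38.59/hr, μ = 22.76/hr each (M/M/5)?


a = λ/μ = 1.6955; ρ = a/5 = 0.3391
P₀ = 0.182939
Lq = P₀·a^c·ρ / (c!·(1−ρ)²) = 0.182939·14.01240·0.3391/(120·0.43678)
= 0.01658

Final: 0.01658


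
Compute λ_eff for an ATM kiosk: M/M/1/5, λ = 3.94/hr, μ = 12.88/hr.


ρ = 0.3059; P_K = (1−ρ)ρ^5/(1−ρ^6) = 0.001861
λ_eff = λ(1 − P_K) = 3.94·(1 − 0.001861) = 3.94·0.998139 = 3.9327 /hr

Final: 3.9327 /hr


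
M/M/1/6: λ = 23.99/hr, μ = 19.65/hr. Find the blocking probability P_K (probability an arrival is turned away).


ρ = λ/μ = 23.99/19.65 = 1.2209
P_K = (1−ρ)ρ^K/(1−ρ^(K+1)) = (-0.2209·3.311358)/(1 − 4.042722)
= -0.731364/-3.042722 = 0.240365

Final: 0.240365


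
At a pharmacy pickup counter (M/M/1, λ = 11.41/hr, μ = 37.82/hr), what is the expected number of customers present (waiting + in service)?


ρ = λ/μ = 11.41/37.82 = 0.3017
L = ρ/(1−ρ) = 0.3017/(1 − 0.3017) = 0.3017/0.6983 = 0.4320

Final: 0.4320


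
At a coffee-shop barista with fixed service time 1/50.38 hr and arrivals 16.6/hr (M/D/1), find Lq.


ρ = 16.6/50.38 = 0.3295
M/D/1: Lq = ρ²/(2(1−ρ)) = 0.1086/(2·0.6705) = 0.08096

Final: 0.08096


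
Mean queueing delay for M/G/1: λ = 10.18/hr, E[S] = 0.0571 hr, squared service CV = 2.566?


ρ = λ·E[S] = 10.18·0.0571 = 0.5813
E[S²] = E[S]²(1+C_s²) = 0.0571²·(1+2.566) = 0.011627
Wq = λ·E[S²]/(2(1−ρ)) = 10.18·0.011627/(2·0.4187) = 0.14133 hr

Final: 0.14133 hr


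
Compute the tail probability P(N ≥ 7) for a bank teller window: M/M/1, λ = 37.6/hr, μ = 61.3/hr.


ρ = 37.6/61.3 = 0.6134
P(N ≥ n) = ρ^n = 0.6134^7 = 0.032666

Final: 0.032666


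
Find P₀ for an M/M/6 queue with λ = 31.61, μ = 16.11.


a = λ/μ = 31.61/16.11 = 1.9621; ρ = a/c = 0.3270
Σ_{k=0}^{5} a^k/k! (terms k=0..5) = 1.00000 + 1.96214 + 1.92499 + 1.25903 + 0.61760 + 0.24236 = 7.00611
Tail: a^6/(6!(1−ρ)) = 57.06551/(720·0.6730) = 0.11777
P₀ = 1/(7.00611 + 0.11777) = 1/7.12388 = 0.140373

Final: 0.140373


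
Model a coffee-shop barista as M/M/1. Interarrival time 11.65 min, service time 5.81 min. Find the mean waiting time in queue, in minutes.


λ = 60/11.65 = 5.1502 /hr
μ = 60/5.81 = 10.3270 /hr
ρ = λ/μ = 5.1502/10.3270 = 0.4987
Wq = ρ/(μ−λ) = 0.4987/(10.3270−5.1502) = 0.09634 hr
In minutes: 0.09634·60 = 5.780 min

Final: 5.780 min


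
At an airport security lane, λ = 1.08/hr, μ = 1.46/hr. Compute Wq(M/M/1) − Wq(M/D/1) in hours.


ρ = 1.08/1.46 = 0.7397
Wq(M/M/1) = ρ/(μ−λ) = 0.7397/0.3800 = 1.94665 hr
Wq(M/D/1) = ρ/(2(μ−λ)) = 0.97332 hr
Savings = 1.94665 − 0.97332 = 0.97332 hr

Final: 0.97332 hr


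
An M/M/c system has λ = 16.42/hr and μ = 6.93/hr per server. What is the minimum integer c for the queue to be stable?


Stability requires cμ > λ ⇔ c > λ/μ.
λ/μ = 16.42/6.93 = 2.3694
Minimum integer c = ⌊2.3694⌋ + 1 = 3
Check: 3·6.93 = 20.79 > 16.42, while 2·6.93 = 13.86 ≤ 16.42

Final: 3 servers


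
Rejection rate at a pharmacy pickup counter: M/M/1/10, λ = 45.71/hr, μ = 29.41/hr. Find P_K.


ρ = λ/μ = 45.71/29.41 = 1.5542
P_K = (1−ρ)ρ^K/(1−ρ^(K+1)) = (-0.5542·82.254936)/(1 − 127.843357)
= -45.588421/-126.843357 = 0.359407

Final: 0.359407


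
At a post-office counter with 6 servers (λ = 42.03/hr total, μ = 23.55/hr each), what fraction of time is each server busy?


ρ = λ/(cμ) = 42.03/(6·23.55) = 42.03/141.30 = 0.2975

Final: 0.2975


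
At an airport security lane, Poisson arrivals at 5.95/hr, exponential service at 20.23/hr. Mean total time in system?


W = 1/(μ−λ) = 1/(20.23 − 5.95) = 1/14.28 = 0.07003 hr

Final: 0.07003 hr


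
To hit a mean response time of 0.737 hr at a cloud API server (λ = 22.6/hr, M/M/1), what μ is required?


W = 1/(μ−λ) ⇒ μ − λ = 1/W = 1/0.737 = 1.3569
μ = λ + 1/W = 22.6 + 1.3569 = 23.9569 per hr

Final: 23.9569 /hr


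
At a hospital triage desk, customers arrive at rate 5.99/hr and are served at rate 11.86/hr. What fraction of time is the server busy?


ρ = λ/μ = 5.99/11.86 = 0.5051

Final: 0.5051


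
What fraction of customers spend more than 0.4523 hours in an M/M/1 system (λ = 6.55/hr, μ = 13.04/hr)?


W ~ Exponential(μ−λ) for M/M/1.
μ − λ = 13.04 − 6.55 = 6.4900
P(W > t) = e^{−(μ−λ)t} = e^{−2.9354} = 0.053108

Final: 0.053108


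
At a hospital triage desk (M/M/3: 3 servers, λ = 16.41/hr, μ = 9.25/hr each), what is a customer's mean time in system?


a = 1.7741; ρ = 0.5914; P₀ = 0.150946
Lq = P₀·a^c·ρ/(c!(1−ρ)²) = 0.49741
Wq = Lq/λ = 0.49741/16.41 = 0.03031 hr
W = Wq + 1/μ = 0.03031 + 0.10811 = 0.13842 hr

Final: 0.13842 hr


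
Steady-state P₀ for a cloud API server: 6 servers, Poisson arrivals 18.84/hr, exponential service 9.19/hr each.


a = λ/μ = 18.84/9.19 = 2.0501; ρ = a/c = 0.3417
Σ_{k=0}^{5} a^k/k! (terms k=0..5) = 1.00000 + 2.05005 + 2.10136 + 1.43597 + 0.73595 + 0.30175 = 7.62509
Tail: a^6/(6!(1−ρ)) = 74.23220/(720·0.6583) = 0.15661
P₀ = 1/(7.62509 + 0.15661) = 1/7.78170 = 0.128507

Final: 0.128507


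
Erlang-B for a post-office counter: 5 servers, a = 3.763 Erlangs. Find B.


B(c,a) = (a^c/c!) / Σ_{k=0}^{c} a^k/k!
a^5/5! = 6.287672
Σ terms (k=0..5): 1.00000 + 3.76300 + 7.08008 + 8.88079 + 8.35460 + 6.28767 = 35.366141
B = 6.287672/35.366141 = 0.177788

Final: 0.177788


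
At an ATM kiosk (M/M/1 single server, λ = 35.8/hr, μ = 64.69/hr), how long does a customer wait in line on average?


ρ = 35.8/64.69 = 0.5534
Wq = ρ/(μ−λ) = 0.5534/(64.69 − 35.8) = 0.5534/28.89 = 0.01916 hr

Final: 0.01916 hr


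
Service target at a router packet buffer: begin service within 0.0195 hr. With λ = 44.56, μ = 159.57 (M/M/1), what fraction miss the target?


ρ = 44.56/159.57 = 0.2793
P(Wq > t) = ρ·e^{−(μ−λ)t} = 0.2793·e^{−2.2427}
= 0.2793·0.106172 = 0.029649

Final: 0.029649


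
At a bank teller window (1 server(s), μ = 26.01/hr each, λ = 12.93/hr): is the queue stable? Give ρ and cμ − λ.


Total capacity cμ = 1·26.01 = 26.01/hr
ρ = λ/(cμ) = 12.93/26.01 = 0.4971
Stable ⇔ ρ < 1: YES
Spare capacity = cμ − λ = 26.01 − 12.93 = 13.08/hr

Final: ρ = 0.4971; stable; margin = 13.08/hr


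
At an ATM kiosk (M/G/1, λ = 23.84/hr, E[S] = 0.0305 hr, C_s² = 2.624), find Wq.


ρ = λ·E[S] = 23.84·0.0305 = 0.7271
E[S²] = E[S]²(1+C_s²) = 0.0305²·(1+2.624) = 0.003371
Wq = λ·E[S²]/(2(1−ρ)) = 23.84·0.003371/(2·0.2729) = 0.14726 hr

Final: 0.14726 hr


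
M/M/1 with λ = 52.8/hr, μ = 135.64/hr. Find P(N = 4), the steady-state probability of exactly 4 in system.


ρ = 52.8/135.64 = 0.3893
P_n = (1−ρ)·ρ^n = (1 − 0.3893)·0.3893^4 = 0.6107·0.022961 = 0.014023

Final: 0.014023


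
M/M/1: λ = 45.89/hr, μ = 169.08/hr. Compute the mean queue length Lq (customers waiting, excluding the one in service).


ρ = 45.89/169.08 = 0.2714
Lq = ρ²/(1−ρ) = 0.07366/0.7286 = 0.1011

Final: 0.1011


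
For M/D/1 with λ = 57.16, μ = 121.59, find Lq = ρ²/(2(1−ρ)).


ρ = 57.16/121.59 = 0.4701
M/D/1: Lq = ρ²/(2(1−ρ)) = 0.2210/(2·0.5299) = 0.20853

Final: 0.20853


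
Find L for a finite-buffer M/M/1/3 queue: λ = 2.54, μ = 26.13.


ρ = 2.54/26.13 = 0.09721
L = ρ[1 − (K+1)ρ^K + Kρ^(K+1)] / [(1−ρ)(1−ρ^(K+1))]
Numerator: 0.09721·(1 − 4·0.0009185 + 3·0.00008928) = 0.096875
Denominator: (0.9028)·(0.999911) = 0.902713
L = 0.096875/0.902713 = 0.1073

Final: 0.1073


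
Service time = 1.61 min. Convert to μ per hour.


μ = 1/(service time) in consistent units.
1 hour = 60 min, so μ = 60/1.61 = 37.2671 per hour

Final: 37.2671 /hr


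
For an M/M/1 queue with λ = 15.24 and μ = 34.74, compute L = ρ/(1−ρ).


ρ = λ/μ = 15.24/34.74 = 0.4387
L = ρ/(1−ρ) = 0.4387/(1 − 0.4387) = 0.4387/0.5613 = 0.7815

Final: 0.7815


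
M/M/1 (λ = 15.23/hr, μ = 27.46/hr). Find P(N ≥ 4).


ρ = 15.23/27.46 = 0.5546
P(N ≥ n) = ρ^n = 0.5546^4 = 0.094623

Final: 0.094623


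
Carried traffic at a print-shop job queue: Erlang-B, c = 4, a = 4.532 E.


B(4,4.532) = 0.359506 (Erlang-B)
Carried load = a(1 − B) = 4.532·(1 − 0.359506) = 4.532·0.640494 = 2.9027 E

Final: 2.9027 Erlangs


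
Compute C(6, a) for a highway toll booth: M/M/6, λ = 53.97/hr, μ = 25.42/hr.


a = λ/μ = 2.1231; ρ = a/6 = 0.3539
P₀ = 0.119402 (from M/M/c formula)
C(c,a) = [a^c/(c!(1−ρ))]·P₀ = [91.59278/(720·0.6461)]·0.119402
= 0.19688·0.119402 = 0.023508

Final: 0.023508


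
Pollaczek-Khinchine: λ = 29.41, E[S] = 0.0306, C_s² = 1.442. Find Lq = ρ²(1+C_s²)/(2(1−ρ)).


ρ = λ·E[S] = 29.41·0.0306 = 0.8999
Lq = ρ²(1+C_s²)/(2(1−ρ)) = 0.8099·(1+1.442)/(2·0.1001)
= 0.8099·2.4420/0.2001 = 9.88358

Final: 9.88358


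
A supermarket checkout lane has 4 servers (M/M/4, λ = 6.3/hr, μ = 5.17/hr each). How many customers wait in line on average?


a = λ/μ = 1.2186; ρ = a/4 = 0.3046
P₀ = 0.294575
Lq = P₀·a^c·ρ / (c!·(1−ρ)²) = 0.294575·2.20496·0.3046/(24·0.48352)
= 0.01705

Final: 0.01705


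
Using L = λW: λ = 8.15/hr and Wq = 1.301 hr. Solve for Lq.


Lq = λWq = 8.15·1.301 = 10.6031

Final: 10.6031


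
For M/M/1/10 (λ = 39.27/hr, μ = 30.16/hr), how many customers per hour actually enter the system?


ρ = 1.3021; P_K = (1−ρ)ρ^10/(1−ρ^11) = 0.245443
λ_eff = λ(1 − P_K) = 39.27·(1 − 0.245443) = 39.27·0.754557 = 29.6314 /hr

Final: 29.6314 /hr


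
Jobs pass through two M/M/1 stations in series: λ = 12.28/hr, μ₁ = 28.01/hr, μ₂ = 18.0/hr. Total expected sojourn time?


Each node sees arrival rate λ = 12.28/hr (tandem ⇒ throughput preserved).
W₁ = 1/(μ₁−λ) = 1/(28.01−12.28) = 0.06357 hr
W₂ = 1/(μ₂−λ) = 1/(18.0−12.28) = 0.17483 hr
W_total = W₁ + W₂ = 0.06357 + 0.17483 = 0.23840 hr

Final: 0.23840 hr


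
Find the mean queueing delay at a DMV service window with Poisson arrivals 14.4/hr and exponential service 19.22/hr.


ρ = 14.4/19.22 = 0.7492
Wq = ρ/(μ−λ) = 0.7492/(19.22 − 14.4) = 0.7492/4.82 = 0.1554 hr

Final: 0.1554 hr


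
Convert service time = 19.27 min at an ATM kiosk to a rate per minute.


μ = 1/(service time) in consistent units.
1 minute = 1 min, so μ = 1/19.27 = 0.05189 per minute

Final: 0.05189 /min


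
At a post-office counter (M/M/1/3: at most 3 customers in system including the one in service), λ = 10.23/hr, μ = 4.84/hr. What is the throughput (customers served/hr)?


ρ = 2.1136; P_K = (1−ρ)ρ^3/(1−ρ^4) = 0.554673
λ_eff = λ(1 − P_K) = 10.23·(1 − 0.554673) = 10.23·0.445327 = 4.5557 /hr

Final: 4.5557 /hr


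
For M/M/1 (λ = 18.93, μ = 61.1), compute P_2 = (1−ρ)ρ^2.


ρ = 18.93/61.1 = 0.3098
P_n = (1−ρ)·ρ^n = (1 − 0.3098)·0.3098^2 = 0.6902·0.095988 = 0.066249

Final: 0.066249


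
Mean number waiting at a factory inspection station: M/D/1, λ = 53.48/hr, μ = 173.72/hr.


ρ = 53.48/173.72 = 0.3079
M/D/1: Lq = ρ²/(2(1−ρ)) = 0.09477/(2·0.6921) = 0.06846

Final: 0.06846


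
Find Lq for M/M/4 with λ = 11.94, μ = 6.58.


a = λ/μ = 1.8146; ρ = a/4 = 0.4536
P₀ = 0.159143
Lq = P₀·a^c·ρ / (c!·(1−ρ)²) = 0.159143·10.84211·0.4536/(24·0.29850)
= 0.10926

Final: 0.10926


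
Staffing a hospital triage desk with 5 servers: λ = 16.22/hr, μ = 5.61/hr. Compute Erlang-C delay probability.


a = λ/μ = 2.8913; ρ = a/5 = 0.5783
P₀ = 0.052623 (from M/M/c formula)
C(c,a) = [a^c/(c!(1−ρ))]·P₀ = [202.04120/(120·0.4217)]·0.052623
= 3.99215·0.052623 = 0.210080

Final: 0.210080


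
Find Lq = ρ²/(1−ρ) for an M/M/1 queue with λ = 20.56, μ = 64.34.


ρ = 20.56/64.34 = 0.3196
Lq = ρ²/(1−ρ) = 0.1021/0.6804 = 0.1501

Final: 0.1501


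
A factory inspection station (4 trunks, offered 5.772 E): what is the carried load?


B(4,5.772) = 0.454625 (Erlang-B)
Carried load = a(1 − B) = 5.772·(1 − 0.454625) = 5.772·0.545375 = 3.1479 E

Final: 3.1479 Erlangs


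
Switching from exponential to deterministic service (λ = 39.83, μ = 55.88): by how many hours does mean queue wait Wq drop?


ρ = 39.83/55.88 = 0.7128
Wq(M/M/1) = ρ/(μ−λ) = 0.7128/16.05 = 0.04441 hr
Wq(M/D/1) = ρ/(2(μ−λ)) = 0.02220 hr
Savings = 0.04441 − 0.02220 = 0.02220 hr

Final: 0.02220 hr


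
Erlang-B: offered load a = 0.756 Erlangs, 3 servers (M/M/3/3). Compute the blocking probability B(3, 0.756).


B(c,a) = (a^c/c!) / Σ_{k=0}^{c} a^k/k!
a^3/3! = 0.072014
Σ terms (k=0..3): 1.00000 + 0.75600 + 0.28577 + 0.07201 = 2.113782
B = 0.072014/2.113782 = 0.034069

Final: 0.034069


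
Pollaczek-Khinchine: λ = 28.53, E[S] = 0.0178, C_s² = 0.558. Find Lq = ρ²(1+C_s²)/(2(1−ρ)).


ρ = λ·E[S] = 28.53·0.0178 = 0.5078
Lq = ρ²(1+C_s²)/(2(1−ρ)) = 0.2579·(1+0.558)/(2·0.4922)
= 0.2579·1.5580/0.9843 = 0.40820

Final: 0.40820


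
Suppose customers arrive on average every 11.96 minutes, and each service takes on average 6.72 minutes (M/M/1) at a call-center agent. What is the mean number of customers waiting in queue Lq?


λ = 60/11.96 = 5.0167 /hr
μ = 60/6.72 = 8.9286 /hr
ρ = λ/μ = 5.0167/8.9286 = 0.5619
Lq = ρ²/(1−ρ) = 0.3157/0.4381 = 0.7206

Final: 0.7206


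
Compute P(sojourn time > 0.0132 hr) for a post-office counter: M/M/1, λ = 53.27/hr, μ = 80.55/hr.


W ~ Exponential(μ−λ) for M/M/1.
μ − λ = 80.55 − 53.27 = 27.2800
P(W > t) = e^{−(μ−λ)t} = e^{−0.3601} = 0.697609

Final: 0.697609


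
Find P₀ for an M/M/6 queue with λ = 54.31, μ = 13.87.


a = λ/μ = 54.31/13.87 = 3.9156; ρ = a/c = 0.6526
Σ_{k=0}^{5} a^k/k! (terms k=0..5) = 1.00000 + 3.91565 + 7.66614 + 10.00596 + 9.79495 + 7.67071 = 40.05340
Tail: a^6/(6!(1−ρ)) = 3604.29268/(720·0.3474) = 14.41011
P₀ = 1/(40.05340 + 14.41011) = 1/54.46351 = 0.018361

Final: 0.018361


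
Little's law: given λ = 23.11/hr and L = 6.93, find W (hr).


W = L/λ = 6.93/23.11 = 0.2999 hr

Final: 0.2999 hr


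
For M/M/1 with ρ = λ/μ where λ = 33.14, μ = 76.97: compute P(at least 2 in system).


ρ = 33.14/76.97 = 0.4306
P(N ≥ n) = ρ^n = 0.4306^2 = 0.185380

Final: 0.185380


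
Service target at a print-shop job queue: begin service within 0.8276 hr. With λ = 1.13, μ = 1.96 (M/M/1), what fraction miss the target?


ρ = 1.13/1.96 = 0.5765
P(Wq > t) = ρ·e^{−(μ−λ)t} = 0.5765·e^{−0.6869}
= 0.5765·0.503129 = 0.290069

Final: 0.290069


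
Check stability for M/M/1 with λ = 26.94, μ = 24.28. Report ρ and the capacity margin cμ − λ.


Total capacity cμ = 1·24.28 = 24.28/hr
ρ = λ/(cμ) = 26.94/24.28 = 1.1096
Stable ⇔ ρ < 1: NO
Spare capacity = cμ − λ = 24.28 − 26.94 = -2.66/hr

Final: ρ = 1.1096; unstable; margin = -2.66/hr
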